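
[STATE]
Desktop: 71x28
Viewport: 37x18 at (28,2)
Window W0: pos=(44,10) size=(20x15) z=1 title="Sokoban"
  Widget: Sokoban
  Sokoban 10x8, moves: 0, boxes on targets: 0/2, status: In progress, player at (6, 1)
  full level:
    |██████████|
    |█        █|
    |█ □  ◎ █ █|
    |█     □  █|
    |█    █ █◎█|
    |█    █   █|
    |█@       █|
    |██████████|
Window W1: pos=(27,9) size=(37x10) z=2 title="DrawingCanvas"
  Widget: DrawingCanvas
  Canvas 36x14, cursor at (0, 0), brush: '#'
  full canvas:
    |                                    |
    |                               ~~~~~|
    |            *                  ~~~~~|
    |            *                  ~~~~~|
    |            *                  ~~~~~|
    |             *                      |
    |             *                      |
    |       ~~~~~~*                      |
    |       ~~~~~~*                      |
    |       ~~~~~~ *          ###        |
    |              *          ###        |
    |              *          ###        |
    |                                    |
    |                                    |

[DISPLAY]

                                     
                                     
                                     
                                     
                                     
                                     
                                     
━━━━━━━━━━━━━━━━━━━━━━━━━━━━━━━━━━━┓ 
 DrawingCanvas                     ┃ 
───────────────────────────────────┨ 
+                                  ┃ 
                               ~~~~┃ 
            *                  ~~~~┃ 
            *                  ~~~~┃ 
            *                  ~~~~┃ 
             *                     ┃ 
━━━━━━━━━━━━━━━━━━━━━━━━━━━━━━━━━━━┛ 
                ┃█@       █        ┃ 


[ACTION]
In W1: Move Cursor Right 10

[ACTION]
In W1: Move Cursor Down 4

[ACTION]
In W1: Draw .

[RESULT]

                                     
                                     
                                     
                                     
                                     
                                     
                                     
━━━━━━━━━━━━━━━━━━━━━━━━━━━━━━━━━━━┓ 
 DrawingCanvas                     ┃ 
───────────────────────────────────┨ 
                                   ┃ 
                               ~~~~┃ 
            *                  ~~~~┃ 
            *                  ~~~~┃ 
          . *                  ~~~~┃ 
             *                     ┃ 
━━━━━━━━━━━━━━━━━━━━━━━━━━━━━━━━━━━┛ 
                ┃█@       █        ┃ 


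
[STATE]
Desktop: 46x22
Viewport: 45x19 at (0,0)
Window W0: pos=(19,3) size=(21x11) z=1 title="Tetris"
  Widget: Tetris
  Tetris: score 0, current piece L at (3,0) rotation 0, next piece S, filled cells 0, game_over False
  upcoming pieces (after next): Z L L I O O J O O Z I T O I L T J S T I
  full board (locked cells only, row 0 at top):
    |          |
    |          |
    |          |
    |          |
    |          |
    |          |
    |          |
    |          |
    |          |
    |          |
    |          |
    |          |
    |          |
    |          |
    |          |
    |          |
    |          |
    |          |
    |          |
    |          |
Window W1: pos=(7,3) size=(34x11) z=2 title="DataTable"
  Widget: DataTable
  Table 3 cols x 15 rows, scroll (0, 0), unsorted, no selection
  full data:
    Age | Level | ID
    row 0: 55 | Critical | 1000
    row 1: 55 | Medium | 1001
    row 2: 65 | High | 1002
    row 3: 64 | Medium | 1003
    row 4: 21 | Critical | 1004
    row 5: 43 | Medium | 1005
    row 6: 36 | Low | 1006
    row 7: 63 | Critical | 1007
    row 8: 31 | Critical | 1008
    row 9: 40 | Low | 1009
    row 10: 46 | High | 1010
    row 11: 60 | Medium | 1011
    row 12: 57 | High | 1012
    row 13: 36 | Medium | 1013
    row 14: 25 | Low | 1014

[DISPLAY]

                                             
                                             
                                             
       ┏━━━━━━━━━━━━━━━━━━━━━━━━━━━━━━━━┓    
       ┃ DataTable                      ┃    
       ┠────────────────────────────────┨    
       ┃Age│Level   │ID                 ┃    
       ┃───┼────────┼────               ┃    
       ┃55 │Critical│1000               ┃    
       ┃55 │Medium  │1001               ┃    
       ┃65 │High    │1002               ┃    
       ┃64 │Medium  │1003               ┃    
       ┃21 │Critical│1004               ┃    
       ┗━━━━━━━━━━━━━━━━━━━━━━━━━━━━━━━━┛    
                                             
                                             
                                             
                                             
                                             


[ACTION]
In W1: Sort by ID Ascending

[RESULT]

                                             
                                             
                                             
       ┏━━━━━━━━━━━━━━━━━━━━━━━━━━━━━━━━┓    
       ┃ DataTable                      ┃    
       ┠────────────────────────────────┨    
       ┃Age│Level   │ID ▲               ┃    
       ┃───┼────────┼────               ┃    
       ┃55 │Critical│1000               ┃    
       ┃55 │Medium  │1001               ┃    
       ┃65 │High    │1002               ┃    
       ┃64 │Medium  │1003               ┃    
       ┃21 │Critical│1004               ┃    
       ┗━━━━━━━━━━━━━━━━━━━━━━━━━━━━━━━━┛    
                                             
                                             
                                             
                                             
                                             


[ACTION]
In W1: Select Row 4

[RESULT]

                                             
                                             
                                             
       ┏━━━━━━━━━━━━━━━━━━━━━━━━━━━━━━━━┓    
       ┃ DataTable                      ┃    
       ┠────────────────────────────────┨    
       ┃Age│Level   │ID ▲               ┃    
       ┃───┼────────┼────               ┃    
       ┃55 │Critical│1000               ┃    
       ┃55 │Medium  │1001               ┃    
       ┃65 │High    │1002               ┃    
       ┃64 │Medium  │1003               ┃    
       ┃>1 │Critical│1004               ┃    
       ┗━━━━━━━━━━━━━━━━━━━━━━━━━━━━━━━━┛    
                                             
                                             
                                             
                                             
                                             


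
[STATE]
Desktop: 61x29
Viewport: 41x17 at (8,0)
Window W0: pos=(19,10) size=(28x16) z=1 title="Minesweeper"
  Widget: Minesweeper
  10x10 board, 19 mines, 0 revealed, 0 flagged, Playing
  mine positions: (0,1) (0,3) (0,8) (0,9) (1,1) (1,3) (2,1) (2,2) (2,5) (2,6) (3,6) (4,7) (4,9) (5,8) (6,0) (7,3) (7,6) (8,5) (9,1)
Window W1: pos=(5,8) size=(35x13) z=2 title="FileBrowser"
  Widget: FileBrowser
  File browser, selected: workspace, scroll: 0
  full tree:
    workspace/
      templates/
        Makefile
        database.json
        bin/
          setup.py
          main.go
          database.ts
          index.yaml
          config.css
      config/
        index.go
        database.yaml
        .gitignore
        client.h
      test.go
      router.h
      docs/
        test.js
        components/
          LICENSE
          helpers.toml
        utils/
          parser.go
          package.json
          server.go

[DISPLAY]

                                         
                                         
                                         
                                         
                                         
                                         
                                         
                                         
━━━━━━━━━━━━━━━━━━━━━━━━━━━━━━━┓         
ileBrowser                     ┃         
───────────────────────────────┨━━━━━━┓  
[-] workspace/                 ┃      ┃  
  [+] templates/               ┃──────┨  
  [+] config/                  ┃      ┃  
  test.go                      ┃      ┃  
  router.h                     ┃      ┃  
  [+] docs/                    ┃      ┃  


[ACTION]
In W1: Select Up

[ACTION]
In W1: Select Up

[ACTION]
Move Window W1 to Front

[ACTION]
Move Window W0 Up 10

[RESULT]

           ┏━━━━━━━━━━━━━━━━━━━━━━━━━━┓  
           ┃ Minesweeper              ┃  
           ┠──────────────────────────┨  
           ┃■■■■■■■■■■                ┃  
           ┃■■■■■■■■■■                ┃  
           ┃■■■■■■■■■■                ┃  
           ┃■■■■■■■■■■                ┃  
           ┃■■■■■■■■■■                ┃  
━━━━━━━━━━━━━━━━━━━━━━━━━━━━━━━┓      ┃  
ileBrowser                     ┃      ┃  
───────────────────────────────┨      ┃  
[-] workspace/                 ┃      ┃  
  [+] templates/               ┃      ┃  
  [+] config/                  ┃      ┃  
  test.go                      ┃      ┃  
  router.h                     ┃━━━━━━┛  
  [+] docs/                    ┃         


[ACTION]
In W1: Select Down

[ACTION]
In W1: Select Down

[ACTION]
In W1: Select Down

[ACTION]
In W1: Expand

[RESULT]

           ┏━━━━━━━━━━━━━━━━━━━━━━━━━━┓  
           ┃ Minesweeper              ┃  
           ┠──────────────────────────┨  
           ┃■■■■■■■■■■                ┃  
           ┃■■■■■■■■■■                ┃  
           ┃■■■■■■■■■■                ┃  
           ┃■■■■■■■■■■                ┃  
           ┃■■■■■■■■■■                ┃  
━━━━━━━━━━━━━━━━━━━━━━━━━━━━━━━┓      ┃  
ileBrowser                     ┃      ┃  
───────────────────────────────┨      ┃  
[-] workspace/                 ┃      ┃  
  [+] templates/               ┃      ┃  
  [+] config/                  ┃      ┃  
> test.go                      ┃      ┃  
  router.h                     ┃━━━━━━┛  
  [+] docs/                    ┃         


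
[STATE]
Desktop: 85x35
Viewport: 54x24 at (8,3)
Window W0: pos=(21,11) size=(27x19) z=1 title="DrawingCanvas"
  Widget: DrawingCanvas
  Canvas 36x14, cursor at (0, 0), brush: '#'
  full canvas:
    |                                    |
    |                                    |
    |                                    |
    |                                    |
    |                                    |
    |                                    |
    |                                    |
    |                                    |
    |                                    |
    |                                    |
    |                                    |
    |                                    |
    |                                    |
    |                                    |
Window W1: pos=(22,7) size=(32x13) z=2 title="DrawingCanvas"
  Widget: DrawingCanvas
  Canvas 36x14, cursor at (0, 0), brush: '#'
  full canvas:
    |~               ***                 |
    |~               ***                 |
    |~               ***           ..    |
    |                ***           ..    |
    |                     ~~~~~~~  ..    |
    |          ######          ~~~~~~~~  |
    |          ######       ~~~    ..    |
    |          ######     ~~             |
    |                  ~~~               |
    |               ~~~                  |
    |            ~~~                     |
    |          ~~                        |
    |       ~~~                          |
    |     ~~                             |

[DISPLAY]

                                                      
                                                      
                                                      
                                                      
              ┏━━━━━━━━━━━━━━━━━━━━━━━━━━━━━━┓        
              ┃ DrawingCanvas                ┃        
              ┠──────────────────────────────┨        
              ┃~               ***           ┃        
             ┏┃~               ***           ┃        
             ┃┃~               ***           ┃        
             ┠┃                ***           ┃        
             ┃┃                     ~~~~~~~  ┃        
             ┃┃          ######          ~~~~┃        
             ┃┃          ######       ~~~    ┃        
             ┃┃          ######     ~~       ┃        
             ┃┃                  ~~~         ┃        
             ┃┗━━━━━━━━━━━━━━━━━━━━━━━━━━━━━━┛        
             ┃                         ┃              
             ┃                         ┃              
             ┃                         ┃              
             ┃                         ┃              
             ┃                         ┃              
             ┃                         ┃              
             ┃                         ┃              


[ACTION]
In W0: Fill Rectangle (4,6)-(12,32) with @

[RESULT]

                                                      
                                                      
                                                      
                                                      
              ┏━━━━━━━━━━━━━━━━━━━━━━━━━━━━━━┓        
              ┃ DrawingCanvas                ┃        
              ┠──────────────────────────────┨        
              ┃~               ***           ┃        
             ┏┃~               ***           ┃        
             ┃┃~               ***           ┃        
             ┠┃                ***           ┃        
             ┃┃                     ~~~~~~~  ┃        
             ┃┃          ######          ~~~~┃        
             ┃┃          ######       ~~~    ┃        
             ┃┃          ######     ~~       ┃        
             ┃┃                  ~~~         ┃        
             ┃┗━━━━━━━━━━━━━━━━━━━━━━━━━━━━━━┛        
             ┃      @@@@@@@@@@@@@@@@@@@┃              
             ┃      @@@@@@@@@@@@@@@@@@@┃              
             ┃      @@@@@@@@@@@@@@@@@@@┃              
             ┃      @@@@@@@@@@@@@@@@@@@┃              
             ┃      @@@@@@@@@@@@@@@@@@@┃              
             ┃      @@@@@@@@@@@@@@@@@@@┃              
             ┃      @@@@@@@@@@@@@@@@@@@┃              


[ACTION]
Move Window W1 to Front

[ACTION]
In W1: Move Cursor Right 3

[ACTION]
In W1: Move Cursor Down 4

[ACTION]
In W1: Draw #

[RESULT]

                                                      
                                                      
                                                      
                                                      
              ┏━━━━━━━━━━━━━━━━━━━━━━━━━━━━━━┓        
              ┃ DrawingCanvas                ┃        
              ┠──────────────────────────────┨        
              ┃~               ***           ┃        
             ┏┃~               ***           ┃        
             ┃┃~               ***           ┃        
             ┠┃                ***           ┃        
             ┃┃   #                 ~~~~~~~  ┃        
             ┃┃          ######          ~~~~┃        
             ┃┃          ######       ~~~    ┃        
             ┃┃          ######     ~~       ┃        
             ┃┃                  ~~~         ┃        
             ┃┗━━━━━━━━━━━━━━━━━━━━━━━━━━━━━━┛        
             ┃      @@@@@@@@@@@@@@@@@@@┃              
             ┃      @@@@@@@@@@@@@@@@@@@┃              
             ┃      @@@@@@@@@@@@@@@@@@@┃              
             ┃      @@@@@@@@@@@@@@@@@@@┃              
             ┃      @@@@@@@@@@@@@@@@@@@┃              
             ┃      @@@@@@@@@@@@@@@@@@@┃              
             ┃      @@@@@@@@@@@@@@@@@@@┃              


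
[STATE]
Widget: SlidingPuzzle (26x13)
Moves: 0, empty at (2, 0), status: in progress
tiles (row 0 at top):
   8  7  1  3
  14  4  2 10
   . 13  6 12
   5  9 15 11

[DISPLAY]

┌────┬────┬────┬────┐     
│  8 │  7 │  1 │  3 │     
├────┼────┼────┼────┤     
│ 14 │  4 │  2 │ 10 │     
├────┼────┼────┼────┤     
│    │ 13 │  6 │ 12 │     
├────┼────┼────┼────┤     
│  5 │  9 │ 15 │ 11 │     
└────┴────┴────┴────┘     
Moves: 0                  
                          
                          
                          


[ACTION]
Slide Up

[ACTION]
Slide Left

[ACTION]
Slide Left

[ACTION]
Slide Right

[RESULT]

┌────┬────┬────┬────┐     
│  8 │  7 │  1 │  3 │     
├────┼────┼────┼────┤     
│ 14 │  4 │  2 │ 10 │     
├────┼────┼────┼────┤     
│  5 │ 13 │  6 │ 12 │     
├────┼────┼────┼────┤     
│  9 │    │ 15 │ 11 │     
└────┴────┴────┴────┘     
Moves: 4                  
                          
                          
                          


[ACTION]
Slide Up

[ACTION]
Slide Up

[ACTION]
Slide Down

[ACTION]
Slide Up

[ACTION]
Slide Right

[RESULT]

┌────┬────┬────┬────┐     
│  8 │  7 │  1 │  3 │     
├────┼────┼────┼────┤     
│ 14 │  4 │  2 │ 10 │     
├────┼────┼────┼────┤     
│  5 │ 13 │  6 │ 12 │     
├────┼────┼────┼────┤     
│    │  9 │ 15 │ 11 │     
└────┴────┴────┴────┘     
Moves: 7                  
                          
                          
                          


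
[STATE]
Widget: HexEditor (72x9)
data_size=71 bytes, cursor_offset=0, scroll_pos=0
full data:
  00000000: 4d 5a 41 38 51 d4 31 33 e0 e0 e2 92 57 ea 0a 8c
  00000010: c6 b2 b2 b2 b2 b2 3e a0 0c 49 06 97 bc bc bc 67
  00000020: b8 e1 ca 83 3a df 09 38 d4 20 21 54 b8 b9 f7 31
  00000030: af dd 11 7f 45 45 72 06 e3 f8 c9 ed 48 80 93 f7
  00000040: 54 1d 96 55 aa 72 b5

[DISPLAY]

00000000  4D 5a 41 38 51 d4 31 33  e0 e0 e2 92 57 ea 0a 8c  |MZA8Q.13...
00000010  c6 b2 b2 b2 b2 b2 3e a0  0c 49 06 97 bc bc bc 67  |......>..I.
00000020  b8 e1 ca 83 3a df 09 38  d4 20 21 54 b8 b9 f7 31  |....:..8. !
00000030  af dd 11 7f 45 45 72 06  e3 f8 c9 ed 48 80 93 f7  |....EEr....
00000040  54 1d 96 55 aa 72 b5                              |T..U.r.    
                                                                        
                                                                        
                                                                        
                                                                        


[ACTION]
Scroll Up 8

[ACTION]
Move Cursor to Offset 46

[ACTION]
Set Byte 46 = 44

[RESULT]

00000000  4d 5a 41 38 51 d4 31 33  e0 e0 e2 92 57 ea 0a 8c  |MZA8Q.13...
00000010  c6 b2 b2 b2 b2 b2 3e a0  0c 49 06 97 bc bc bc 67  |......>..I.
00000020  b8 e1 ca 83 3a df 09 38  d4 20 21 54 b8 b9 44 31  |....:..8. !
00000030  af dd 11 7f 45 45 72 06  e3 f8 c9 ed 48 80 93 f7  |....EEr....
00000040  54 1d 96 55 aa 72 b5                              |T..U.r.    
                                                                        
                                                                        
                                                                        
                                                                        


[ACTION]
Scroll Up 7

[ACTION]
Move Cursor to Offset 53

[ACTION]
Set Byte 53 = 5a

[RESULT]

00000000  4d 5a 41 38 51 d4 31 33  e0 e0 e2 92 57 ea 0a 8c  |MZA8Q.13...
00000010  c6 b2 b2 b2 b2 b2 3e a0  0c 49 06 97 bc bc bc 67  |......>..I.
00000020  b8 e1 ca 83 3a df 09 38  d4 20 21 54 b8 b9 44 31  |....:..8. !
00000030  af dd 11 7f 45 5A 72 06  e3 f8 c9 ed 48 80 93 f7  |....EZr....
00000040  54 1d 96 55 aa 72 b5                              |T..U.r.    
                                                                        
                                                                        
                                                                        
                                                                        


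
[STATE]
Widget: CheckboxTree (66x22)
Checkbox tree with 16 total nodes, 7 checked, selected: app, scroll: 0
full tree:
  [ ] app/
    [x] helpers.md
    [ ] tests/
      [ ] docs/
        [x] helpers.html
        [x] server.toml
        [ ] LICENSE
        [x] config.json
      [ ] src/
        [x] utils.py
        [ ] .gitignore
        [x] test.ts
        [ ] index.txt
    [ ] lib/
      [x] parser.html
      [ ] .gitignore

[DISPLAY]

>[-] app/                                                         
   [x] helpers.md                                                 
   [-] tests/                                                     
     [-] docs/                                                    
       [x] helpers.html                                           
       [x] server.toml                                            
       [ ] LICENSE                                                
       [x] config.json                                            
     [-] src/                                                     
       [x] utils.py                                               
       [ ] .gitignore                                             
       [x] test.ts                                                
       [ ] index.txt                                              
   [-] lib/                                                       
     [x] parser.html                                              
     [ ] .gitignore                                               
                                                                  
                                                                  
                                                                  
                                                                  
                                                                  
                                                                  


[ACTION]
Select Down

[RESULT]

 [-] app/                                                         
>  [x] helpers.md                                                 
   [-] tests/                                                     
     [-] docs/                                                    
       [x] helpers.html                                           
       [x] server.toml                                            
       [ ] LICENSE                                                
       [x] config.json                                            
     [-] src/                                                     
       [x] utils.py                                               
       [ ] .gitignore                                             
       [x] test.ts                                                
       [ ] index.txt                                              
   [-] lib/                                                       
     [x] parser.html                                              
     [ ] .gitignore                                               
                                                                  
                                                                  
                                                                  
                                                                  
                                                                  
                                                                  


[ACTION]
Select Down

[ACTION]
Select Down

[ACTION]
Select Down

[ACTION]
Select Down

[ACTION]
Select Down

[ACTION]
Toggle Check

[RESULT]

 [-] app/                                                         
   [x] helpers.md                                                 
   [-] tests/                                                     
     [x] docs/                                                    
       [x] helpers.html                                           
       [x] server.toml                                            
>      [x] LICENSE                                                
       [x] config.json                                            
     [-] src/                                                     
       [x] utils.py                                               
       [ ] .gitignore                                             
       [x] test.ts                                                
       [ ] index.txt                                              
   [-] lib/                                                       
     [x] parser.html                                              
     [ ] .gitignore                                               
                                                                  
                                                                  
                                                                  
                                                                  
                                                                  
                                                                  


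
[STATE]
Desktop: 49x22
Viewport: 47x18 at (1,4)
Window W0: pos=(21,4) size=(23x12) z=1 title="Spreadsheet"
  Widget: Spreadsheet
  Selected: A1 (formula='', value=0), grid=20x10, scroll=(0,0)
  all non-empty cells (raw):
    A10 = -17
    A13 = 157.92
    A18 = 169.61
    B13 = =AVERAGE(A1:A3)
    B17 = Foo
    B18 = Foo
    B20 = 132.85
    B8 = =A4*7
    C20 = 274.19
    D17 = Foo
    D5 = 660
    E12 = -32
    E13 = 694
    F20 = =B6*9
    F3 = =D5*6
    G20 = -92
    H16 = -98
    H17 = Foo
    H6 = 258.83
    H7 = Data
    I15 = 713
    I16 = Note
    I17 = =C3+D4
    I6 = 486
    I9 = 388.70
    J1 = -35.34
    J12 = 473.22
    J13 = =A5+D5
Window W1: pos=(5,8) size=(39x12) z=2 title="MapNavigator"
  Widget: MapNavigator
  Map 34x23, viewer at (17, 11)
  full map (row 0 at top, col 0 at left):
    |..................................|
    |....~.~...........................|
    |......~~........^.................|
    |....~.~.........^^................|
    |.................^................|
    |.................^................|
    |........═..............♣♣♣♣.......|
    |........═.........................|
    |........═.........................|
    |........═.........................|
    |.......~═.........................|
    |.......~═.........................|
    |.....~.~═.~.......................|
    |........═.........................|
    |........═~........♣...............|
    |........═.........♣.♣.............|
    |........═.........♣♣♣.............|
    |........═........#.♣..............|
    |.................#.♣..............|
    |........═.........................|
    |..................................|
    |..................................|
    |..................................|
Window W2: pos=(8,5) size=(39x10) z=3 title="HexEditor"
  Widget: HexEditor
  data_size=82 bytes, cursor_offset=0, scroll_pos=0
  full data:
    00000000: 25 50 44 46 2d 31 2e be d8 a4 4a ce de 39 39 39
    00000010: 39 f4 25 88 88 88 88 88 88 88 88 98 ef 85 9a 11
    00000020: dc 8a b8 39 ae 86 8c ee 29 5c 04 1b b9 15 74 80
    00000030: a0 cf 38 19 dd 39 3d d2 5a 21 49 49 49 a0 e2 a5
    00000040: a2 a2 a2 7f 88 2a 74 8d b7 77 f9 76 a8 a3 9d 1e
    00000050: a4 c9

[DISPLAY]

                    ┏━━━━━━━━━━━━━━━━━━━━━┓    
       ┏━━━━━━━━━━━━━━━━━━━━━━━━━━━━━━━━━━━━━┓ 
       ┃ HexEditor                           ┃ 
       ┠─────────────────────────────────────┨ 
    ┏━━┃00000000  25 50 44 46 2d 31 2e be  d8┃ 
    ┃ M┃00000010  39 f4 25 88 88 88 88 88  88┃ 
    ┠──┃00000020  dc 8a b8 39 ae 86 8c ee  29┃ 
    ┃ .┃00000030  a0 cf 38 19 dd 39 3d d2  5a┃ 
    ┃ .┃00000040  a2 a2 a2 7f 88 2a 74 8d  b7┃ 
    ┃ .┃00000050  a4 c9                      ┃ 
    ┃ .┗━━━━━━━━━━━━━━━━━━━━━━━━━━━━━━━━━━━━━┛ 
    ┃ .......~═........@................  ┃    
    ┃ .....~.~═.~.......................  ┃    
    ┃ ........═.........................  ┃    
    ┃ ........═~........♣...............  ┃    
    ┗━━━━━━━━━━━━━━━━━━━━━━━━━━━━━━━━━━━━━┛    
                                               
                                               


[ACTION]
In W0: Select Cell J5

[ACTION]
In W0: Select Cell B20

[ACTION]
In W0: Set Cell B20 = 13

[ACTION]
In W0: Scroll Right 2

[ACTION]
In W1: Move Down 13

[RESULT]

                    ┏━━━━━━━━━━━━━━━━━━━━━┓    
       ┏━━━━━━━━━━━━━━━━━━━━━━━━━━━━━━━━━━━━━┓ 
       ┃ HexEditor                           ┃ 
       ┠─────────────────────────────────────┨ 
    ┏━━┃00000000  25 50 44 46 2d 31 2e be  d8┃ 
    ┃ M┃00000010  39 f4 25 88 88 88 88 88  88┃ 
    ┠──┃00000020  dc 8a b8 39 ae 86 8c ee  29┃ 
    ┃ .┃00000030  a0 cf 38 19 dd 39 3d d2  5a┃ 
    ┃ .┃00000040  a2 a2 a2 7f 88 2a 74 8d  b7┃ 
    ┃ .┃00000050  a4 c9                      ┃ 
    ┃ .┗━━━━━━━━━━━━━━━━━━━━━━━━━━━━━━━━━━━━━┛ 
    ┃ .................@................  ┃    
    ┃                                     ┃    
    ┃                                     ┃    
    ┃                                     ┃    
    ┗━━━━━━━━━━━━━━━━━━━━━━━━━━━━━━━━━━━━━┛    
                                               
                                               


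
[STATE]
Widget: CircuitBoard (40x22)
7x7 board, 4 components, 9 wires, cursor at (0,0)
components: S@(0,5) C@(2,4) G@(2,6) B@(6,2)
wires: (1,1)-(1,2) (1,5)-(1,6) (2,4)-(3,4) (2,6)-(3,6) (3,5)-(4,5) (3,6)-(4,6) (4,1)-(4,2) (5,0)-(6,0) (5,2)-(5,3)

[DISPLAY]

   0 1 2 3 4 5 6                        
0  [.]                  S               
                                        
1       · ─ ·           · ─ ·           
                                        
2                   C       G           
                    │       │           
3                   ·   ·   ·           
                        │   │           
4       · ─ ·           ·   ·           
                                        
5   ·       · ─ ·                       
    │                                   
6   ·       B                           
Cursor: (0,0)                           
                                        
                                        
                                        
                                        
                                        
                                        
                                        


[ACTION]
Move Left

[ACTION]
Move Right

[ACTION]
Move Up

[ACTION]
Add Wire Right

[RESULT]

   0 1 2 3 4 5 6                        
0      [.]─ ·           S               
                                        
1       · ─ ·           · ─ ·           
                                        
2                   C       G           
                    │       │           
3                   ·   ·   ·           
                        │   │           
4       · ─ ·           ·   ·           
                                        
5   ·       · ─ ·                       
    │                                   
6   ·       B                           
Cursor: (0,1)                           
                                        
                                        
                                        
                                        
                                        
                                        
                                        


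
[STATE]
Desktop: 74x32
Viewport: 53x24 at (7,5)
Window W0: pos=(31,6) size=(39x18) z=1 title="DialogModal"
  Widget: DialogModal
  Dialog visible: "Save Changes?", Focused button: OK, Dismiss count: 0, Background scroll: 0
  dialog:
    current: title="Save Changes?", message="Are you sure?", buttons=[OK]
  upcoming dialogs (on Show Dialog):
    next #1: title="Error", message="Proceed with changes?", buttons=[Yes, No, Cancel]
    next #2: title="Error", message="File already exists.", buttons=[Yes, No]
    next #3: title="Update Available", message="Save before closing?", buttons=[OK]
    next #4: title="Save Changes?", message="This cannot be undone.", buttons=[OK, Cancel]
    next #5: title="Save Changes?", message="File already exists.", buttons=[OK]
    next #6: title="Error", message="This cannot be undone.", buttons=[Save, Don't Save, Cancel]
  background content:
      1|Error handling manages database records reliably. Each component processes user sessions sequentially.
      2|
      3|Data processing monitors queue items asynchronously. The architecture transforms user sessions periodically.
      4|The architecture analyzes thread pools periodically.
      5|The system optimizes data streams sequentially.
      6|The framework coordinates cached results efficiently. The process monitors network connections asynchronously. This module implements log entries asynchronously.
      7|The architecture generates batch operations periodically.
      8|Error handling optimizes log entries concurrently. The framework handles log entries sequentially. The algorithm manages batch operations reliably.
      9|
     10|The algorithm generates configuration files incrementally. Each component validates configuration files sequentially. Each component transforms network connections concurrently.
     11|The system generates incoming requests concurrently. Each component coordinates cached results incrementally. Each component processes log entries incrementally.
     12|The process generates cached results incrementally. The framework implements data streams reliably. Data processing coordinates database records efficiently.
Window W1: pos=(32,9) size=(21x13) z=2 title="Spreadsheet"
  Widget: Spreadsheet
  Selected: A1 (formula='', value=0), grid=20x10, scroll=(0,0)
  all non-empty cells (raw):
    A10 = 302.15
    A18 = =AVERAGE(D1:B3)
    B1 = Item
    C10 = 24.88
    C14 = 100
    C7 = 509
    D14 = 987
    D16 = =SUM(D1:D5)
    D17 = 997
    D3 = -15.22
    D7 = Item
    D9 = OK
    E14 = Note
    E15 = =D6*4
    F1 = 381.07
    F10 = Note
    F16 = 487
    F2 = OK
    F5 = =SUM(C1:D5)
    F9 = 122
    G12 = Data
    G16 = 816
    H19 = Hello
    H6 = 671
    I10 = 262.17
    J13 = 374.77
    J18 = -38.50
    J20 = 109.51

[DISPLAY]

                                                     
                        ┏━━━━━━━━━━━━━━━━━━━━━━━━━━━━
                        ┃ DialogModal                
                        ┠────────────────────────────
                        ┃┏━━━━━━━━━━━━━━━━━━━┓s datab
                        ┃┃ Spreadsheet       ┃       
                        ┃┠───────────────────┨ors que
                        ┃┃A1:                ┃yzes th
                        ┃┃       A       B   ┃─────┐t
                        ┃┃-------------------┃ges? │a
                        ┃┃  1      [0]Item   ┃ure? │b
                        ┃┃  2        0       ┃     │g
                        ┃┃  3        0       ┃─────┘ 
                        ┃┃  4        0       ┃es conf
                        ┃┃  5        0       ┃incomin
                        ┃┃  6        0       ┃ cached
                        ┃┗━━━━━━━━━━━━━━━━━━━┛       
                        ┃                            
                        ┗━━━━━━━━━━━━━━━━━━━━━━━━━━━━
                                                     
                                                     
                                                     
                                                     
                                                     


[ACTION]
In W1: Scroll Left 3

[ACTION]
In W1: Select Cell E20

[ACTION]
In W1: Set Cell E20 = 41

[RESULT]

                                                     
                        ┏━━━━━━━━━━━━━━━━━━━━━━━━━━━━
                        ┃ DialogModal                
                        ┠────────────────────────────
                        ┃┏━━━━━━━━━━━━━━━━━━━┓s datab
                        ┃┃ Spreadsheet       ┃       
                        ┃┠───────────────────┨ors que
                        ┃┃E20: 41            ┃yzes th
                        ┃┃       A       B   ┃─────┐t
                        ┃┃-------------------┃ges? │a
                        ┃┃  1        0Item   ┃ure? │b
                        ┃┃  2        0       ┃     │g
                        ┃┃  3        0       ┃─────┘ 
                        ┃┃  4        0       ┃es conf
                        ┃┃  5        0       ┃incomin
                        ┃┃  6        0       ┃ cached
                        ┃┗━━━━━━━━━━━━━━━━━━━┛       
                        ┃                            
                        ┗━━━━━━━━━━━━━━━━━━━━━━━━━━━━
                                                     
                                                     
                                                     
                                                     
                                                     


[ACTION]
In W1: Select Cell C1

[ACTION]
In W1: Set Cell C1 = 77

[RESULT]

                                                     
                        ┏━━━━━━━━━━━━━━━━━━━━━━━━━━━━
                        ┃ DialogModal                
                        ┠────────────────────────────
                        ┃┏━━━━━━━━━━━━━━━━━━━┓s datab
                        ┃┃ Spreadsheet       ┃       
                        ┃┠───────────────────┨ors que
                        ┃┃C1: 77             ┃yzes th
                        ┃┃       A       B   ┃─────┐t
                        ┃┃-------------------┃ges? │a
                        ┃┃  1        0Item   ┃ure? │b
                        ┃┃  2        0       ┃     │g
                        ┃┃  3        0       ┃─────┘ 
                        ┃┃  4        0       ┃es conf
                        ┃┃  5        0       ┃incomin
                        ┃┃  6        0       ┃ cached
                        ┃┗━━━━━━━━━━━━━━━━━━━┛       
                        ┃                            
                        ┗━━━━━━━━━━━━━━━━━━━━━━━━━━━━
                                                     
                                                     
                                                     
                                                     
                                                     
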